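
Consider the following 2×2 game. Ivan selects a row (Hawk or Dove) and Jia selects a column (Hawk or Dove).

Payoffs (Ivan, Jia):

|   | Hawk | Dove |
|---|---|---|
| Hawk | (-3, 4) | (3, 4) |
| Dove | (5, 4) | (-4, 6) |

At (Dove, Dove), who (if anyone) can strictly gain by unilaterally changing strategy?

Ivan at (Dove, Dove) earns -4; deviating to Hawk yields 3 — a strict improvement.
Jia earns 6; deviating to Hawk yields 4 — not better.
Only Ivan has a strictly profitable deviation.

Ivan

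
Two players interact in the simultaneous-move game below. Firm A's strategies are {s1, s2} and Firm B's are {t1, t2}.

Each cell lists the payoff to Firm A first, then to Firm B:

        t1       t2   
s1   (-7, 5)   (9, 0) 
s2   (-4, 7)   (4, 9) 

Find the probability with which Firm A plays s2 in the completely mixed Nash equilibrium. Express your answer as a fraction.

Let r be the probability that Firm A plays s1. In a completely mixed equilibrium, Firm B must be indifferent between t1 and t2.
Firm B's expected payoff from t1 is 5r + 7(1−r); from t2 it is 9(1−r).
Setting these equal: −2r + 7 = −9r + 9, so r = 2/7.
Therefore Firm A plays s2 with probability 1 − 2/7 = 5/7.

5/7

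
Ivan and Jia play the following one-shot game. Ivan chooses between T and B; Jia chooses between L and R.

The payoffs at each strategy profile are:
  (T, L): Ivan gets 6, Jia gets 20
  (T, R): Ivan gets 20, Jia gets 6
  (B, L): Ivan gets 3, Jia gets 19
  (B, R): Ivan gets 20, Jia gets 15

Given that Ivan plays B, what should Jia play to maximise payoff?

Against B, Jia earns 19 from L and 15 from R.
So L is the best response.

L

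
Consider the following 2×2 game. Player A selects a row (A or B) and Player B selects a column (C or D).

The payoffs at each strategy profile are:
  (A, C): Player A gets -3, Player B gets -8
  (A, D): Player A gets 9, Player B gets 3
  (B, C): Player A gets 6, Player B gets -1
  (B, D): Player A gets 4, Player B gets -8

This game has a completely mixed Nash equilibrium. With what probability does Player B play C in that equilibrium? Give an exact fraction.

Let y be the probability that Player B plays C. In a completely mixed equilibrium, Player A must be indifferent between A and B.
Player A's expected payoff from A is −3y + 9(1−y); from B it is 6y + 4(1−y).
Setting these equal: −12y + 9 = 2y + 4, so y = 5/14.

5/14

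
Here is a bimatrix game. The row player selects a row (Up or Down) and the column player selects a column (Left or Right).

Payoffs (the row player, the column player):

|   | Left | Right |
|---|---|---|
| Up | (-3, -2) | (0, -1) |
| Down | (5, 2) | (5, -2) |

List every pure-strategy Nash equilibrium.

(Up, Left): the row player prefers Down (5 > -3); the column player prefers Right (-1 > -2) — not an equilibrium.
(Up, Right): the row player prefers Down (5 > 0) — not an equilibrium.
(Down, Left): the row player gets 5 ≥ -3 from Up, and the column player gets 2 ≥ -2 from Right — Nash equilibrium.
(Down, Right): the column player prefers Left (2 > -2) — not an equilibrium.

(Down, Left)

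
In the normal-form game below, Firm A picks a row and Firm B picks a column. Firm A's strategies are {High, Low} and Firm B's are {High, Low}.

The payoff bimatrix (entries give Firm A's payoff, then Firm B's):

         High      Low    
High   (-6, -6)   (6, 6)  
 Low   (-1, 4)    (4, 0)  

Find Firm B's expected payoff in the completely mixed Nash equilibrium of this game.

3/2

First find x, the probability Firm A plays High, from Firm B's indifference between High and Low: −6x + 4(1−x) = 6x, giving x = 1/4.
Since Firm B is indifferent in equilibrium, Firm B's expected payoff equals the payoff from either column against (1/4, 3/4). Using High: −6(1/4) + 4(3/4) = 3/2.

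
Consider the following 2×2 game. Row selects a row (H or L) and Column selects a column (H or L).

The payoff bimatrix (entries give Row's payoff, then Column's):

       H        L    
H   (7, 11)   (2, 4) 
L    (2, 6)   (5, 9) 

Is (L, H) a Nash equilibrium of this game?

At (L, H), Row earns 2; switching to H would give 7, so Row would deviate.
Column earns 6; switching to L would give 9, so Column would deviate.
Since at least one player can profitably deviate, this is not a Nash equilibrium.

No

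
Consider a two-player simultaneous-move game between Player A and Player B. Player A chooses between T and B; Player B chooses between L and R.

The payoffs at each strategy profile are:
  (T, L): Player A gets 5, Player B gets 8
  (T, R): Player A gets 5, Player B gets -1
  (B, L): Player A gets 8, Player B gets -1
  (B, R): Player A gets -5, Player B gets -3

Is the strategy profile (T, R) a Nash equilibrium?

No

At (T, R), Player A earns 5; switching to B would give -5, so Player A has no profitable deviation.
Player B earns -1; switching to L would give 8, so Player B would deviate.
Since at least one player can profitably deviate, this is not a Nash equilibrium.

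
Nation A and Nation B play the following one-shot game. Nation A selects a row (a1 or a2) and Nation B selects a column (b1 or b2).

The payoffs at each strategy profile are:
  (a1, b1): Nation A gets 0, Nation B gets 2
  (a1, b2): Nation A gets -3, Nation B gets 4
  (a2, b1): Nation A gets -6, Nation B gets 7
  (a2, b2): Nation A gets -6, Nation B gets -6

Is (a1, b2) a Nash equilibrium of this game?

At (a1, b2), Nation A earns -3; switching to a2 would give -6, so Nation A has no profitable deviation.
Nation B earns 4; switching to b1 would give 2, so Nation B has no profitable deviation.
Neither player can gain by a unilateral deviation, so this profile is a Nash equilibrium.

Yes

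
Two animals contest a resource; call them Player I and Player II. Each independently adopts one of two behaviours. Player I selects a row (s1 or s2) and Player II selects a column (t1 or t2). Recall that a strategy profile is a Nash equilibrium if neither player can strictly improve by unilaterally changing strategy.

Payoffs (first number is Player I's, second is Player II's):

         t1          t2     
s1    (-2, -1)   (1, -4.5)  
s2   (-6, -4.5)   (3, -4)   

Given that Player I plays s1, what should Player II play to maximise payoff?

t1

Against s1, Player II earns -1 from t1 and -4.5 from t2.
So t1 is the best response.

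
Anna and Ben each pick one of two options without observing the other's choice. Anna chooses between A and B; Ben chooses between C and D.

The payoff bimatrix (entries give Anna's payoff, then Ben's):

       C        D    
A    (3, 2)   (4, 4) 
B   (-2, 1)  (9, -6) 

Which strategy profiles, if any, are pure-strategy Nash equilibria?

(A, C): Ben prefers D (4 > 2) — not an equilibrium.
(A, D): Anna prefers B (9 > 4) — not an equilibrium.
(B, C): Anna prefers A (3 > -2) — not an equilibrium.
(B, D): Ben prefers C (1 > -6) — not an equilibrium.

none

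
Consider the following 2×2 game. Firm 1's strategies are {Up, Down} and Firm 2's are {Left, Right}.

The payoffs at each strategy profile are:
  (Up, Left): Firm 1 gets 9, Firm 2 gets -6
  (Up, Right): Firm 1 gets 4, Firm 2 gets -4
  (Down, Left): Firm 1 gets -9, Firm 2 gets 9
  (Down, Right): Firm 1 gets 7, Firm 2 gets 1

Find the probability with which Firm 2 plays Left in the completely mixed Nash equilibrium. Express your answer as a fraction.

Let y be the probability that Firm 2 plays Left. In a completely mixed equilibrium, Firm 1 must be indifferent between Up and Down.
Firm 1's expected payoff from Up is 9y + 4(1−y); from Down it is −9y + 7(1−y).
Setting these equal: 5y + 4 = −16y + 7, so y = 1/7.

1/7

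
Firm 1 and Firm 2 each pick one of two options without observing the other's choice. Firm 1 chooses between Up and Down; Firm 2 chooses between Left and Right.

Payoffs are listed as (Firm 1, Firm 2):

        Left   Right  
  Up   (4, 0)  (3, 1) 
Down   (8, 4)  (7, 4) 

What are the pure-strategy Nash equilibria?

(Up, Left): Firm 1 prefers Down (8 > 4); Firm 2 prefers Right (1 > 0) — not an equilibrium.
(Up, Right): Firm 1 prefers Down (7 > 3) — not an equilibrium.
(Down, Left): Firm 1 gets 8 ≥ 4 from Up, and Firm 2 gets 4 ≥ 4 from Right — Nash equilibrium.
(Down, Right): Firm 1 gets 7 ≥ 3 from Up, and Firm 2 gets 4 ≥ 4 from Left — Nash equilibrium.

(Down, Left) and (Down, Right)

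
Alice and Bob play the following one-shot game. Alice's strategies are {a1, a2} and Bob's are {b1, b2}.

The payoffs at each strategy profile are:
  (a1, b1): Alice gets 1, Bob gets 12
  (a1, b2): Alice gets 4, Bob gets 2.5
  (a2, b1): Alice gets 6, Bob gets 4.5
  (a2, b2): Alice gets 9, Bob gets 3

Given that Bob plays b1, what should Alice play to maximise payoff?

a2

Against b1, Alice earns 1 from a1 and 6 from a2.
So a2 is the best response.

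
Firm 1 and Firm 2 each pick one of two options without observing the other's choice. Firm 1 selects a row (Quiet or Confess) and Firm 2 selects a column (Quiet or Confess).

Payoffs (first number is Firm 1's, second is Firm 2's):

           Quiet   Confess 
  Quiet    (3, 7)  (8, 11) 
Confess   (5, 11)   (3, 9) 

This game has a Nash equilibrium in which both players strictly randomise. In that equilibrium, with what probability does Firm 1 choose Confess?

Let x be the probability that Firm 1 plays Quiet. In a completely mixed equilibrium, Firm 2 must be indifferent between Quiet and Confess.
Firm 2's expected payoff from Quiet is 7x + 11(1−x); from Confess it is 11x + 9(1−x).
Setting these equal: −4x + 11 = 2x + 9, so x = 1/3.
Therefore Firm 1 plays Confess with probability 1 − 1/3 = 2/3.

2/3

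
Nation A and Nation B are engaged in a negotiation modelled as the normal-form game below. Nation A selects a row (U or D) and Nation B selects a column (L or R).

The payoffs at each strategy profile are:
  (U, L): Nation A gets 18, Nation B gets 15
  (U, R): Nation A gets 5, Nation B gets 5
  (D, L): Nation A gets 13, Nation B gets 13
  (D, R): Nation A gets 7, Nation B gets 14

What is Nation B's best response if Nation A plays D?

R

Against D, Nation B earns 13 from L and 14 from R.
So R is the best response.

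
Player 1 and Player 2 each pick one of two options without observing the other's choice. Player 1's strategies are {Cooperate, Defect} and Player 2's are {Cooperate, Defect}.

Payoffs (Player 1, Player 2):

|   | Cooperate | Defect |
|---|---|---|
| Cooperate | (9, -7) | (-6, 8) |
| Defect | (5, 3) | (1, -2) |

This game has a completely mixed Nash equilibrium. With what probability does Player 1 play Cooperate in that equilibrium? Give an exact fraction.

1/4

Let p be the probability that Player 1 plays Cooperate. In a completely mixed equilibrium, Player 2 must be indifferent between Cooperate and Defect.
Player 2's expected payoff from Cooperate is −7p + 3(1−p); from Defect it is 8p − 2(1−p).
Setting these equal: −10p + 3 = 10p − 2, so p = 1/4.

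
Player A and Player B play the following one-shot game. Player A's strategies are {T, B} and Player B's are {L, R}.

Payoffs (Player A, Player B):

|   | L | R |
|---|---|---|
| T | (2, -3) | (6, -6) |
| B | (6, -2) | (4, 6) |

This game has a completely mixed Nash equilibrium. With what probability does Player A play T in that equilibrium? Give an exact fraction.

8/11

Let p be the probability that Player A plays T. In a completely mixed equilibrium, Player B must be indifferent between L and R.
Player B's expected payoff from L is −3p − 2(1−p); from R it is −6p + 6(1−p).
Setting these equal: −p − 2 = −12p + 6, so p = 8/11.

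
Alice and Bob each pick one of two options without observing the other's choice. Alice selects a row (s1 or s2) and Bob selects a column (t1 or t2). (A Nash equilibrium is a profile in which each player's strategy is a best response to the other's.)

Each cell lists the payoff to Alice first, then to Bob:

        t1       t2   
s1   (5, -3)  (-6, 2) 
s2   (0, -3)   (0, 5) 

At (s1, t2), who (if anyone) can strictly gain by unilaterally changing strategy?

Alice

Alice at (s1, t2) earns -6; deviating to s2 yields 0 — a strict improvement.
Bob earns 2; deviating to t1 yields -3 — not better.
Only Alice has a strictly profitable deviation.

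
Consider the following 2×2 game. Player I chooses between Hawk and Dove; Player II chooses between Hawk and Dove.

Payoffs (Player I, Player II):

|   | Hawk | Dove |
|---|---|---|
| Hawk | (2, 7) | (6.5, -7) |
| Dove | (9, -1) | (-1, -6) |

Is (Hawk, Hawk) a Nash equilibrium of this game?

At (Hawk, Hawk), Player I earns 2; switching to Dove would give 9, so Player I would deviate.
Player II earns 7; switching to Dove would give -7, so Player II has no profitable deviation.
Since at least one player can profitably deviate, this is not a Nash equilibrium.

No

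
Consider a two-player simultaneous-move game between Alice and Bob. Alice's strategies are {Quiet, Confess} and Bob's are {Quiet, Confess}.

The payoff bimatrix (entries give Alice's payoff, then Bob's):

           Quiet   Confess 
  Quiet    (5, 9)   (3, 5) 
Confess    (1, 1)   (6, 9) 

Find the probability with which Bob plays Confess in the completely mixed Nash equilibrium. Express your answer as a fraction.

Let c be the probability that Bob plays Quiet. In a completely mixed equilibrium, Alice must be indifferent between Quiet and Confess.
Alice's expected payoff from Quiet is 5c + 3(1−c); from Confess it is c + 6(1−c).
Setting these equal: 2c + 3 = −5c + 6, so c = 3/7.
Therefore Bob plays Confess with probability 1 − 3/7 = 4/7.

4/7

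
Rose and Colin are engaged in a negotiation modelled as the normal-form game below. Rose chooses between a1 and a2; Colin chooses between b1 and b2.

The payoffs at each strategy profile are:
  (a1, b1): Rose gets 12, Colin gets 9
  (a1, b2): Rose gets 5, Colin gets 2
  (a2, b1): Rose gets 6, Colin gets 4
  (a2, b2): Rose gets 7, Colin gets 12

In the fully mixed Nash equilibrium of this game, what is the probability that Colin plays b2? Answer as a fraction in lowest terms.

3/4

Let y be the probability that Colin plays b1. In a completely mixed equilibrium, Rose must be indifferent between a1 and a2.
Rose's expected payoff from a1 is 12y + 5(1−y); from a2 it is 6y + 7(1−y).
Setting these equal: 7y + 5 = −y + 7, so y = 1/4.
Therefore Colin plays b2 with probability 1 − 1/4 = 3/4.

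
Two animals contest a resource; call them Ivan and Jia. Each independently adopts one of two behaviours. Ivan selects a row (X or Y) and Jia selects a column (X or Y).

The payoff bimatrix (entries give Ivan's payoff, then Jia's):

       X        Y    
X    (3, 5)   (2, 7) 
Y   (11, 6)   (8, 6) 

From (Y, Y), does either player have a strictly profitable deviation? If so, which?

Ivan at (Y, Y) earns 8; deviating to X yields 2 — not better.
Jia earns 6; deviating to X yields 6 — not better.
Neither player can strictly improve; the profile is a Nash equilibrium.

Neither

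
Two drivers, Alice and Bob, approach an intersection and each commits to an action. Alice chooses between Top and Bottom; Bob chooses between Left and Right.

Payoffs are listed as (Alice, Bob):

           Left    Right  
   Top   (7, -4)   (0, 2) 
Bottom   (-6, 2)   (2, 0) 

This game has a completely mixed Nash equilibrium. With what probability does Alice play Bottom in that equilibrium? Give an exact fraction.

3/4

Let r be the probability that Alice plays Top. In a completely mixed equilibrium, Bob must be indifferent between Left and Right.
Bob's expected payoff from Left is −4r + 2(1−r); from Right it is 2r.
Setting these equal: −6r + 2 = 2r, so r = 1/4.
Therefore Alice plays Bottom with probability 1 − 1/4 = 3/4.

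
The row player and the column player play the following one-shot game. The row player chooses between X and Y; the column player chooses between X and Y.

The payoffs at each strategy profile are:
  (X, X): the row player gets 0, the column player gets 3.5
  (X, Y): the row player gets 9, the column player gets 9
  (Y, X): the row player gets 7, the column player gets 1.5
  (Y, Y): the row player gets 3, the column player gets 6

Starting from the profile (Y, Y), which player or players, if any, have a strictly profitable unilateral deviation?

The row player

The row player at (Y, Y) earns 3; deviating to X yields 9 — a strict improvement.
The column player earns 6; deviating to X yields 1.5 — not better.
Only the row player has a strictly profitable deviation.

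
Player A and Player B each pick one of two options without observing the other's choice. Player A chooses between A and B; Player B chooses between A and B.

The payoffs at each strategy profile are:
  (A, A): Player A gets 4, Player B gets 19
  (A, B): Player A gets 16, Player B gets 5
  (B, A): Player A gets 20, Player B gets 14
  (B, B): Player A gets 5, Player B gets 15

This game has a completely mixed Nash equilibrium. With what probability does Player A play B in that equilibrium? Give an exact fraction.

14/15

Let r be the probability that Player A plays A. In a completely mixed equilibrium, Player B must be indifferent between A and B.
Player B's expected payoff from A is 19r + 14(1−r); from B it is 5r + 15(1−r).
Setting these equal: 5r + 14 = −10r + 15, so r = 1/15.
Therefore Player A plays B with probability 1 − 1/15 = 14/15.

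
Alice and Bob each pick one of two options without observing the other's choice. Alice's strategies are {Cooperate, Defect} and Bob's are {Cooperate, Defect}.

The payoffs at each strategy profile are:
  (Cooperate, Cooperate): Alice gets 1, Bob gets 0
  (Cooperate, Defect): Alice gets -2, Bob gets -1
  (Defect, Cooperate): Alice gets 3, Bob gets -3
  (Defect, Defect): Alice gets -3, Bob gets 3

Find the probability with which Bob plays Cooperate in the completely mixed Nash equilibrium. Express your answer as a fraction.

1/3

Let y be the probability that Bob plays Cooperate. In a completely mixed equilibrium, Alice must be indifferent between Cooperate and Defect.
Alice's expected payoff from Cooperate is y − 2(1−y); from Defect it is 3y − 3(1−y).
Setting these equal: 3y − 2 = 6y − 3, so y = 1/3.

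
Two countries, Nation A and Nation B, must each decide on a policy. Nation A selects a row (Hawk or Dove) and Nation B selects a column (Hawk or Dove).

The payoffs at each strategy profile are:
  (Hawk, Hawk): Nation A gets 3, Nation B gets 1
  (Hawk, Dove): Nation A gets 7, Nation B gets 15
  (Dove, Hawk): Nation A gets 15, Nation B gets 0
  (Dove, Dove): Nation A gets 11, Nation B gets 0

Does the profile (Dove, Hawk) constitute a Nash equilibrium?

At (Dove, Hawk), Nation A earns 15; switching to Hawk would give 3, so Nation A has no profitable deviation.
Nation B earns 0; switching to Dove would give 0, so Nation B has no profitable deviation.
Neither player can gain by a unilateral deviation, so this profile is a Nash equilibrium.

Yes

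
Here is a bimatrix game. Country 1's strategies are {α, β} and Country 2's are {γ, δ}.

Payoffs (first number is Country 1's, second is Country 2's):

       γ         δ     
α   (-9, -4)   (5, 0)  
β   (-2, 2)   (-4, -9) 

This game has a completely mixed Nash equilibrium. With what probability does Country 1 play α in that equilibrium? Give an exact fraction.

11/15

Let p be the probability that Country 1 plays α. In a completely mixed equilibrium, Country 2 must be indifferent between γ and δ.
Country 2's expected payoff from γ is −4p + 2(1−p); from δ it is −9(1−p).
Setting these equal: −6p + 2 = 9p − 9, so p = 11/15.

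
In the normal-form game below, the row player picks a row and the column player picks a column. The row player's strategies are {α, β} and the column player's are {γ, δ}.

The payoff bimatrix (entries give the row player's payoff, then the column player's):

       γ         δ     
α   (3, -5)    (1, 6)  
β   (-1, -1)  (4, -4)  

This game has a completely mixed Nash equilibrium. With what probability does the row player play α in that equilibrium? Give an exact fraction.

3/14

Let p be the probability that the row player plays α. In a completely mixed equilibrium, the column player must be indifferent between γ and δ.
The column player's expected payoff from γ is −5p − (1−p); from δ it is 6p − 4(1−p).
Setting these equal: −4p − 1 = 10p − 4, so p = 3/14.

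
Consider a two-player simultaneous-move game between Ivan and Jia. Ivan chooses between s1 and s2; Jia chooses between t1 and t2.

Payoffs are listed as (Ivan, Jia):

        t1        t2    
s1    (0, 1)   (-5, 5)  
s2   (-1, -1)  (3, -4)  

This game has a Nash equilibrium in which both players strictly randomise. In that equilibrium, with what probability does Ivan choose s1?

3/7

Let r be the probability that Ivan plays s1. In a completely mixed equilibrium, Jia must be indifferent between t1 and t2.
Jia's expected payoff from t1 is r − (1−r); from t2 it is 5r − 4(1−r).
Setting these equal: 2r − 1 = 9r − 4, so r = 3/7.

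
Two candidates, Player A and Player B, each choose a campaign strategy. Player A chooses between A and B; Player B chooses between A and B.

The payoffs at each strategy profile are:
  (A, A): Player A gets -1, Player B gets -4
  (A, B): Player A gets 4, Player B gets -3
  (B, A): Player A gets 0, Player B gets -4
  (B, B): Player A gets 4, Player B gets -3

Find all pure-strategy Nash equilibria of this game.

(A, A): Player A prefers B (0 > -1); Player B prefers B (-3 > -4) — not an equilibrium.
(A, B): Player A gets 4 ≥ 4 from B, and Player B gets -3 ≥ -4 from A — Nash equilibrium.
(B, A): Player B prefers B (-3 > -4) — not an equilibrium.
(B, B): Player A gets 4 ≥ 4 from A, and Player B gets -3 ≥ -4 from A — Nash equilibrium.

(A, B) and (B, B)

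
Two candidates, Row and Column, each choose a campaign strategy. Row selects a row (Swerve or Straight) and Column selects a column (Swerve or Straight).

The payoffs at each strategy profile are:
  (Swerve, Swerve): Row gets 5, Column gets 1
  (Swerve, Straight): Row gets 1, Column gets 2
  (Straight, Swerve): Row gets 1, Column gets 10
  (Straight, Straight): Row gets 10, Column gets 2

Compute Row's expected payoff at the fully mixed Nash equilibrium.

First find q, the probability Column plays Swerve, from Row's indifference between Swerve and Straight: 5q + (1−q) = q + 10(1−q), giving q = 9/13.
Since Row is indifferent in equilibrium, Row's expected payoff equals the payoff from either row against (9/13, 4/13). Using Swerve: 5(9/13) + (4/13) = 49/13.

49/13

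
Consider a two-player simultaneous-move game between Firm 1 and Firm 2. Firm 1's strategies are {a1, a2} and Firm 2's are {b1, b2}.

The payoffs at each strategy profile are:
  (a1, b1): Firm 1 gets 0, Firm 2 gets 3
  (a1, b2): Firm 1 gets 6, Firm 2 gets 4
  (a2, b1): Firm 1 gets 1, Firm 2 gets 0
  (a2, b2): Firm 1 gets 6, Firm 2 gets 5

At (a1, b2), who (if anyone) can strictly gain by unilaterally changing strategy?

Firm 1 at (a1, b2) earns 6; deviating to a2 yields 6 — not better.
Firm 2 earns 4; deviating to b1 yields 3 — not better.
Neither player can strictly improve; the profile is a Nash equilibrium.

Neither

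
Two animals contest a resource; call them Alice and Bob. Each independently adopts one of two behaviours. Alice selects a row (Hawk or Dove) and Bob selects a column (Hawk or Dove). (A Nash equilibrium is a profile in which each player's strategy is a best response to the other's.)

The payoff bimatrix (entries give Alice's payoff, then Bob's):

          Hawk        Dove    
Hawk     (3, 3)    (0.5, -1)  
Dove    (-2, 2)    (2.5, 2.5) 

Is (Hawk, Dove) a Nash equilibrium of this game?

At (Hawk, Dove), Alice earns 0.5; switching to Dove would give 2.5, so Alice would deviate.
Bob earns -1; switching to Hawk would give 3, so Bob would deviate.
Since at least one player can profitably deviate, this is not a Nash equilibrium.

No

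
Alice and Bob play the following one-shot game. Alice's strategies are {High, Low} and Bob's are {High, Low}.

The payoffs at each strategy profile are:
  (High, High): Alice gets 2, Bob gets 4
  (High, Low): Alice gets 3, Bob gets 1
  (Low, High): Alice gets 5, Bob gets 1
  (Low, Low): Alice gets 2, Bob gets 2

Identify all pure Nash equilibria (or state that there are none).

(High, High): Alice prefers Low (5 > 2) — not an equilibrium.
(High, Low): Bob prefers High (4 > 1) — not an equilibrium.
(Low, High): Bob prefers Low (2 > 1) — not an equilibrium.
(Low, Low): Alice prefers High (3 > 2) — not an equilibrium.

none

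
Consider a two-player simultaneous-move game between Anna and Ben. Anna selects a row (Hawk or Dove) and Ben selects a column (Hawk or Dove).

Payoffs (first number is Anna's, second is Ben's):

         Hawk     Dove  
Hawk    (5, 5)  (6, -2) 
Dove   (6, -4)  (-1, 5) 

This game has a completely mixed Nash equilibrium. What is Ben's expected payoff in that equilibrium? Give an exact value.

First find p, the probability Anna plays Hawk, from Ben's indifference between Hawk and Dove: 5p − 4(1−p) = −2p + 5(1−p), giving p = 9/16.
Since Ben is indifferent in equilibrium, Ben's expected payoff equals the payoff from either column against (9/16, 7/16). Using Hawk: 5(9/16) − 4(7/16) = 17/16.

17/16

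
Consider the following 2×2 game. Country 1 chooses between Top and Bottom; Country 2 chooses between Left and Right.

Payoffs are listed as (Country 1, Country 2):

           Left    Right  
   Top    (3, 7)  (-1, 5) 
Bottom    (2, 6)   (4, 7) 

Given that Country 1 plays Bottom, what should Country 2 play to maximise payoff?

Right

Against Bottom, Country 2 earns 6 from Left and 7 from Right.
So Right is the best response.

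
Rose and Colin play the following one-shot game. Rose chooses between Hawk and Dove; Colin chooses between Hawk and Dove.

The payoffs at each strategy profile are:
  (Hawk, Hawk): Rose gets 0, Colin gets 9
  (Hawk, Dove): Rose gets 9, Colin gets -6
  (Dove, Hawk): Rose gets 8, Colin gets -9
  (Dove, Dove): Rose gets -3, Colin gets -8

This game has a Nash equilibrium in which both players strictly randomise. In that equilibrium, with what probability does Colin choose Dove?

Let c be the probability that Colin plays Hawk. In a completely mixed equilibrium, Rose must be indifferent between Hawk and Dove.
Rose's expected payoff from Hawk is 9(1−c); from Dove it is 8c − 3(1−c).
Setting these equal: −9c + 9 = 11c − 3, so c = 3/5.
Therefore Colin plays Dove with probability 1 − 3/5 = 2/5.

2/5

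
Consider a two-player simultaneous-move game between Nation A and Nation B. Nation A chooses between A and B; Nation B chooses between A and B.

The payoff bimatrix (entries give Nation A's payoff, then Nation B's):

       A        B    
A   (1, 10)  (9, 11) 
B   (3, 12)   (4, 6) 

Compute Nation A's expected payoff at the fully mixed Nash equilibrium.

First find y, the probability Nation B plays A, from Nation A's indifference between A and B: y + 9(1−y) = 3y + 4(1−y), giving y = 5/7.
Since Nation A is indifferent in equilibrium, Nation A's expected payoff equals the payoff from either row against (5/7, 2/7). Using A: (5/7) + 9(2/7) = 23/7.

23/7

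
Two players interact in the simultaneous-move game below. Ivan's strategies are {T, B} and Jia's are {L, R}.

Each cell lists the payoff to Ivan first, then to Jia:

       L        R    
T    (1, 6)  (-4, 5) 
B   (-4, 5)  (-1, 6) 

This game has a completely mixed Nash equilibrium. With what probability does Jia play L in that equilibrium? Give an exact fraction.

Let y be the probability that Jia plays L. In a completely mixed equilibrium, Ivan must be indifferent between T and B.
Ivan's expected payoff from T is y − 4(1−y); from B it is −4y − (1−y).
Setting these equal: 5y − 4 = −3y − 1, so y = 3/8.

3/8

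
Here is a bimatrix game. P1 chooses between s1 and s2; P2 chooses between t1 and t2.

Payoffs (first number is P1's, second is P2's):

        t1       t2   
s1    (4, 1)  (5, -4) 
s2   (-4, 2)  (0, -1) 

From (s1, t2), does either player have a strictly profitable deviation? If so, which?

P1 at (s1, t2) earns 5; deviating to s2 yields 0 — not better.
P2 earns -4; deviating to t1 yields 1 — a strict improvement.
Only P2 has a strictly profitable deviation.

P2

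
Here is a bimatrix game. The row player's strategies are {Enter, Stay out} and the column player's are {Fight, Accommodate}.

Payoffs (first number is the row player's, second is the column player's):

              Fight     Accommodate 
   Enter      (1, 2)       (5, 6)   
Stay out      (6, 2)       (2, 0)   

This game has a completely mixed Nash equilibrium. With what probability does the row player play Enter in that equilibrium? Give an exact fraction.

Let x be the probability that the row player plays Enter. In a completely mixed equilibrium, the column player must be indifferent between Fight and Accommodate.
The column player's expected payoff from Fight is 2x + 2(1−x); from Accommodate it is 6x.
Setting these equal: 2 = 6x, so x = 1/3.

1/3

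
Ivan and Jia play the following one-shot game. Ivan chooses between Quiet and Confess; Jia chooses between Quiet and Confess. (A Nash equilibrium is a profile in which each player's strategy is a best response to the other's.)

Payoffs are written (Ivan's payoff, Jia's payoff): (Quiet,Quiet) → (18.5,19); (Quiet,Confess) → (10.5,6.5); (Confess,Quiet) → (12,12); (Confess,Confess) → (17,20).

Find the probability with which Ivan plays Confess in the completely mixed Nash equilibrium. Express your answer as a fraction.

Let x be the probability that Ivan plays Quiet. In a completely mixed equilibrium, Jia must be indifferent between Quiet and Confess.
Jia's expected payoff from Quiet is 19x + 12(1−x); from Confess it is 6.5x + 20(1−x).
Setting these equal: 7x + 12 = −13.5x + 20, so x = 16/41.
Therefore Ivan plays Confess with probability 1 − 16/41 = 25/41.

25/41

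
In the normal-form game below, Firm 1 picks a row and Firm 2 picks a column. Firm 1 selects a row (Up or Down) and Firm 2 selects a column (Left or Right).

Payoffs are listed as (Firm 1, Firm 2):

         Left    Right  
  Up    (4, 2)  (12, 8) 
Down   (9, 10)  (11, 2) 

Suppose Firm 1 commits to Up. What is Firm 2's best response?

Against Up, Firm 2 earns 2 from Left and 8 from Right.
So Right is the best response.

Right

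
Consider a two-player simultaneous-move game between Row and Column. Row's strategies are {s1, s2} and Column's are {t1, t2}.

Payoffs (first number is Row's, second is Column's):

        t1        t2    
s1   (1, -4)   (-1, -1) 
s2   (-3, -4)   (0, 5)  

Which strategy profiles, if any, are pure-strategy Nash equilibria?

(s2, t2)

(s1, t1): Column prefers t2 (-1 > -4) — not an equilibrium.
(s1, t2): Row prefers s2 (0 > -1) — not an equilibrium.
(s2, t1): Row prefers s1 (1 > -3); Column prefers t2 (5 > -4) — not an equilibrium.
(s2, t2): Row gets 0 ≥ -1 from s1, and Column gets 5 ≥ -4 from t1 — Nash equilibrium.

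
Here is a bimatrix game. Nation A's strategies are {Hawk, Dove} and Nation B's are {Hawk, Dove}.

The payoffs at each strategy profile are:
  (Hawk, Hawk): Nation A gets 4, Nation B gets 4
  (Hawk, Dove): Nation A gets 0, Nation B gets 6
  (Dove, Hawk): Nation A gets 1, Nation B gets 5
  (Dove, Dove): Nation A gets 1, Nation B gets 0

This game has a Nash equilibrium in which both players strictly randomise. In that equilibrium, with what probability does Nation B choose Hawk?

Let c be the probability that Nation B plays Hawk. In a completely mixed equilibrium, Nation A must be indifferent between Hawk and Dove.
Nation A's expected payoff from Hawk is 4c; from Dove it is c + (1−c).
Setting these equal: 4c = 1, so c = 1/4.

1/4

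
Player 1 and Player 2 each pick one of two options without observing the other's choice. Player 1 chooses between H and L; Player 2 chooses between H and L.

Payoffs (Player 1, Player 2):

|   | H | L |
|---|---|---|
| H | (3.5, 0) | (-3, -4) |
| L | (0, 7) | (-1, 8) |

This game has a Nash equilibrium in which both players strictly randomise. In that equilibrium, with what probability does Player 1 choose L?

Let p be the probability that Player 1 plays H. In a completely mixed equilibrium, Player 2 must be indifferent between H and L.
Player 2's expected payoff from H is 7(1−p); from L it is −4p + 8(1−p).
Setting these equal: −7p + 7 = −12p + 8, so p = 1/5.
Therefore Player 1 plays L with probability 1 − 1/5 = 4/5.

4/5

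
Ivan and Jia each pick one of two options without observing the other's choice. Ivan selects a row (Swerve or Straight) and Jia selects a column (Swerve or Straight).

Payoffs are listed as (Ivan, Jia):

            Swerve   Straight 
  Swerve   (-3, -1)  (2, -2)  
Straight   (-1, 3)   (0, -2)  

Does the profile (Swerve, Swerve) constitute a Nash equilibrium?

At (Swerve, Swerve), Ivan earns -3; switching to Straight would give -1, so Ivan would deviate.
Jia earns -1; switching to Straight would give -2, so Jia has no profitable deviation.
Since at least one player can profitably deviate, this is not a Nash equilibrium.

No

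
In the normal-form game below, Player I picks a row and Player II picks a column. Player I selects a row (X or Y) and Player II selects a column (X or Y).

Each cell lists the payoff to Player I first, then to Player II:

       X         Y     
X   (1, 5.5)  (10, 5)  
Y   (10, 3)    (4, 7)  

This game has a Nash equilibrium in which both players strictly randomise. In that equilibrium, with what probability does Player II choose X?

2/5

Let q be the probability that Player II plays X. In a completely mixed equilibrium, Player I must be indifferent between X and Y.
Player I's expected payoff from X is q + 10(1−q); from Y it is 10q + 4(1−q).
Setting these equal: −9q + 10 = 6q + 4, so q = 2/5.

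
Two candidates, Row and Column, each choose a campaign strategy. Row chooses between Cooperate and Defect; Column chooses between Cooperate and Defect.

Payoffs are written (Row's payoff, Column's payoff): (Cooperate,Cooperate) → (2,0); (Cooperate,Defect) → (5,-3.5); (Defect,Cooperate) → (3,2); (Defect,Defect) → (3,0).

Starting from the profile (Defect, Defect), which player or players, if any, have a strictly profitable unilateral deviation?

Both

Row at (Defect, Defect) earns 3; deviating to Cooperate yields 5 — a strict improvement.
Column earns 0; deviating to Cooperate yields 2 — a strict improvement.
Both Row and Column have strictly profitable deviations.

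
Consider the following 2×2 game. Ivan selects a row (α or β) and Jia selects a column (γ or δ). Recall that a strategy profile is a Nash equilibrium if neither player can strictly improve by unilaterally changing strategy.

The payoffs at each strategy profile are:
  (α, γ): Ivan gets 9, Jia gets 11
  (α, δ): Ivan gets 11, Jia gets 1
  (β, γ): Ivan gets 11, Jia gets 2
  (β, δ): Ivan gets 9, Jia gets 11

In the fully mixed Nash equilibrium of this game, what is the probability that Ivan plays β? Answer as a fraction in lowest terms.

Let p be the probability that Ivan plays α. In a completely mixed equilibrium, Jia must be indifferent between γ and δ.
Jia's expected payoff from γ is 11p + 2(1−p); from δ it is p + 11(1−p).
Setting these equal: 9p + 2 = −10p + 11, so p = 9/19.
Therefore Ivan plays β with probability 1 − 9/19 = 10/19.

10/19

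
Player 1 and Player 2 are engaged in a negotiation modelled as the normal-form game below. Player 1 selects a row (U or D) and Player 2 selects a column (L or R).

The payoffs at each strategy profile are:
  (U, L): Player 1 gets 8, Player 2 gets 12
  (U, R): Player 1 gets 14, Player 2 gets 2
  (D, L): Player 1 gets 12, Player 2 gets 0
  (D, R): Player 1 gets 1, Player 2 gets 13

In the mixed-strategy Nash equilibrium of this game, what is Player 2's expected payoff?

First find p, the probability Player 1 plays U, from Player 2's indifference between L and R: 12p = 2p + 13(1−p), giving p = 13/23.
Since Player 2 is indifferent in equilibrium, Player 2's expected payoff equals the payoff from either column against (13/23, 10/23). Using L: 12(13/23) = 156/23.

156/23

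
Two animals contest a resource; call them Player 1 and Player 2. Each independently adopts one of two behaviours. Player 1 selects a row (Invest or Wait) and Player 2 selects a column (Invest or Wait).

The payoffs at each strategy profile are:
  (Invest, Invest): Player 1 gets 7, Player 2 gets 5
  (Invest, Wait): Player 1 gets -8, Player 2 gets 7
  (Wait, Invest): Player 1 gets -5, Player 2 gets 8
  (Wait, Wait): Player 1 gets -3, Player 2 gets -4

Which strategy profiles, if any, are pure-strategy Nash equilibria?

(Invest, Invest): Player 2 prefers Wait (7 > 5) — not an equilibrium.
(Invest, Wait): Player 1 prefers Wait (-3 > -8) — not an equilibrium.
(Wait, Invest): Player 1 prefers Invest (7 > -5) — not an equilibrium.
(Wait, Wait): Player 2 prefers Invest (8 > -4) — not an equilibrium.

none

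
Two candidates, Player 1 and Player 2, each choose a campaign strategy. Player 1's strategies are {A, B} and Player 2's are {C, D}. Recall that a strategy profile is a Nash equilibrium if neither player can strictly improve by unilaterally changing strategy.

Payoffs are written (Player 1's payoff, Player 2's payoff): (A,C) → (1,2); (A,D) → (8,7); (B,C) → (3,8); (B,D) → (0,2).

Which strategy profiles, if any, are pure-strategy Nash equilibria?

(A, D) and (B, C)

(A, C): Player 1 prefers B (3 > 1); Player 2 prefers D (7 > 2) — not an equilibrium.
(A, D): Player 1 gets 8 ≥ 0 from B, and Player 2 gets 7 ≥ 2 from C — Nash equilibrium.
(B, C): Player 1 gets 3 ≥ 1 from A, and Player 2 gets 8 ≥ 2 from D — Nash equilibrium.
(B, D): Player 1 prefers A (8 > 0); Player 2 prefers C (8 > 2) — not an equilibrium.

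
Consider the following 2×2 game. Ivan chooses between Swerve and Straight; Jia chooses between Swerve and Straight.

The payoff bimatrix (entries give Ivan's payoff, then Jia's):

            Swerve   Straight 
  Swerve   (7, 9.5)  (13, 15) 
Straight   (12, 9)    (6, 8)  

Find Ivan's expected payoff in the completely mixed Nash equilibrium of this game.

19/2

First find y, the probability Jia plays Swerve, from Ivan's indifference between Swerve and Straight: 7y + 13(1−y) = 12y + 6(1−y), giving y = 7/12.
Since Ivan is indifferent in equilibrium, Ivan's expected payoff equals the payoff from either row against (7/12, 5/12). Using Swerve: 7(7/12) + 13(5/12) = 19/2.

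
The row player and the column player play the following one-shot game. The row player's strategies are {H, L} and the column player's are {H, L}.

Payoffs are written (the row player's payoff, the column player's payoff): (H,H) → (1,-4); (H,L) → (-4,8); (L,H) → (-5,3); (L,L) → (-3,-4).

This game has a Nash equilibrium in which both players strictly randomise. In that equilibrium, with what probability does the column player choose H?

1/7

Let y be the probability that the column player plays H. In a completely mixed equilibrium, the row player must be indifferent between H and L.
The row player's expected payoff from H is y − 4(1−y); from L it is −5y − 3(1−y).
Setting these equal: 5y − 4 = −2y − 3, so y = 1/7.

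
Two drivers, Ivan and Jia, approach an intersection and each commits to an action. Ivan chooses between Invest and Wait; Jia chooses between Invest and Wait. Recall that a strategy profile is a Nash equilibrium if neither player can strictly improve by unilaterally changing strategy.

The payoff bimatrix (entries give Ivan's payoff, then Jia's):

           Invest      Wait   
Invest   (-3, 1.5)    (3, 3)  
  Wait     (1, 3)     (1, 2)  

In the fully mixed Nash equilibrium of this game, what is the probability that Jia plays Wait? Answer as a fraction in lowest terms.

2/3

Let y be the probability that Jia plays Invest. In a completely mixed equilibrium, Ivan must be indifferent between Invest and Wait.
Ivan's expected payoff from Invest is −3y + 3(1−y); from Wait it is y + (1−y).
Setting these equal: −6y + 3 = 1, so y = 1/3.
Therefore Jia plays Wait with probability 1 − 1/3 = 2/3.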